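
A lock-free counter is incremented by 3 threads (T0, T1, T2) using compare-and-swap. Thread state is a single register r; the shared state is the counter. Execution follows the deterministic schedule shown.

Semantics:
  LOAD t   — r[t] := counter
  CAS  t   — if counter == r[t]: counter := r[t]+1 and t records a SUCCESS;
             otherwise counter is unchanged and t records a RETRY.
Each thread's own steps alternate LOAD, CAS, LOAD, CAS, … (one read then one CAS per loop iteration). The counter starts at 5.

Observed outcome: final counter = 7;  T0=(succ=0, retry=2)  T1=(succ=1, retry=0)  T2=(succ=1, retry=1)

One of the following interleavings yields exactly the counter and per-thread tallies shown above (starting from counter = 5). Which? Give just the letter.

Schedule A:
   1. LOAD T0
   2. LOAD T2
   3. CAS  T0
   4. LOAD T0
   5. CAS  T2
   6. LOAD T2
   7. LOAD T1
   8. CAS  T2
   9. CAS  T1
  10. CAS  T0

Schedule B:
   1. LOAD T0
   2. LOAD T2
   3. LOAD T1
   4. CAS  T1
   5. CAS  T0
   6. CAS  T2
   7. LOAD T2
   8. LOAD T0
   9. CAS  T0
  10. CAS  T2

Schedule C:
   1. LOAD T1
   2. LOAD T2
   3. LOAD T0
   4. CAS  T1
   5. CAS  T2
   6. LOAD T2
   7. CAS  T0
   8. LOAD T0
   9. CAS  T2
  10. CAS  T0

C

Tracing schedule C:
#1 T1 reads 5
#2 T2 reads 5
#3 T0 reads 5
#4 T1 CAS(5→6) writes; counter now 6
#5 T2 CAS(5→6) fails; counter now 6
#6 T2 reads 6
#7 T0 CAS(5→6) fails; counter now 6
#8 T0 reads 6
#9 T2 CAS(6→7) writes; counter now 7
#10 T0 CAS(6→7) fails; counter now 7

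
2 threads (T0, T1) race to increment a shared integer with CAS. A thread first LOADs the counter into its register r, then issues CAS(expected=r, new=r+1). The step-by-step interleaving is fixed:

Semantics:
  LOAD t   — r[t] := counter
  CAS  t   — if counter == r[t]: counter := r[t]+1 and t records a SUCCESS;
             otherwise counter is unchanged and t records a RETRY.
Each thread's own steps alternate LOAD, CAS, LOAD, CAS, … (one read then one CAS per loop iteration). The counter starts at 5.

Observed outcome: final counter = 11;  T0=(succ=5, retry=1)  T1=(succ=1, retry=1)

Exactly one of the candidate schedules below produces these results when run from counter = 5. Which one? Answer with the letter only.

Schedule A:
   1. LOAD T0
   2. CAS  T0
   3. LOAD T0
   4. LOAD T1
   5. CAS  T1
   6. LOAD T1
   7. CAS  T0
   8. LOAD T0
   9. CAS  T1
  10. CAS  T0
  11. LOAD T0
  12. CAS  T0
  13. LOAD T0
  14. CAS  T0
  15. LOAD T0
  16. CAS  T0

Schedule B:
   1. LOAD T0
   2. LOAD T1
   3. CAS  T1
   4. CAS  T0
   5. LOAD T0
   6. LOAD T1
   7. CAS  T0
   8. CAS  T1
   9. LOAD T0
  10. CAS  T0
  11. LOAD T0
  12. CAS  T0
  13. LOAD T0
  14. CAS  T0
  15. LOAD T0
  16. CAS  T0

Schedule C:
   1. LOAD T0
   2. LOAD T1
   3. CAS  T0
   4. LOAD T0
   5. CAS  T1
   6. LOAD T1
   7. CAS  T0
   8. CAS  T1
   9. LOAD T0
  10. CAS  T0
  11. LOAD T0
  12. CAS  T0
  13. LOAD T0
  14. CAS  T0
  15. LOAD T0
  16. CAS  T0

B

Simulating candidate B:
   1) LOAD T0:  M=5  r_T0=5
   2) LOAD T1:  M=5  r_T1=5
   3) CAS  T1:  M=6  r_T1=5 ✓
   4) CAS  T0:  M=6  r_T0=5 ✗
   5) LOAD T0:  M=6  r_T0=6
   6) LOAD T1:  M=6  r_T1=6
   7) CAS  T0:  M=7  r_T0=6 ✓
   8) CAS  T1:  M=7  r_T1=6 ✗
   9) LOAD T0:  M=7  r_T0=7
  10) CAS  T0:  M=8  r_T0=7 ✓
  11) LOAD T0:  M=8  r_T0=8
  12) CAS  T0:  M=9  r_T0=8 ✓
  13) LOAD T0:  M=9  r_T0=9
  14) CAS  T0:  M=10  r_T0=9 ✓
  15) LOAD T0:  M=10  r_T0=10
  16) CAS  T0:  M=11  r_T0=10 ✓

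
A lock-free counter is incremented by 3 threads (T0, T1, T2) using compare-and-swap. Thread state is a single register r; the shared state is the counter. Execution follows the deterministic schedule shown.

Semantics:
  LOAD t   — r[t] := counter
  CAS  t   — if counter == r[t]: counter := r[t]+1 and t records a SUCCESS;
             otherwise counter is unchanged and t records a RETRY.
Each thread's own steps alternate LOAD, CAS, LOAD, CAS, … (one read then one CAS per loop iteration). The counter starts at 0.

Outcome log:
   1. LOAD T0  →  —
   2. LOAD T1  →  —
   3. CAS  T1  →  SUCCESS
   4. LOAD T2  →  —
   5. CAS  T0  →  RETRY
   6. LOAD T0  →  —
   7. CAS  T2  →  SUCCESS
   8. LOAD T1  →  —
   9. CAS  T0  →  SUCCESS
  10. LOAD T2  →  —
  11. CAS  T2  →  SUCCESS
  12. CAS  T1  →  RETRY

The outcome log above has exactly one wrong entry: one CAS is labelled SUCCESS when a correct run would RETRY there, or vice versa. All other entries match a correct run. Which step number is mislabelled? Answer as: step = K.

Reference trace:
T0 LOAD — after: cnt=0, r=0 — load
T1 LOAD — after: cnt=0, r=0 — load
T1 CAS — after: cnt=1, r=0 — ok
T2 LOAD — after: cnt=1, r=1 — load
T0 CAS — after: cnt=1, r=0 — retry
T0 LOAD — after: cnt=1, r=1 — load
T2 CAS — after: cnt=2, r=1 — ok
T1 LOAD — after: cnt=2, r=2 — load
T0 CAS — after: cnt=2, r=1 — retry
T2 LOAD — after: cnt=2, r=2 — load
T2 CAS — after: cnt=3, r=2 — ok
T1 CAS — after: cnt=3, r=2 — retry
Mismatch at 9.

step = 9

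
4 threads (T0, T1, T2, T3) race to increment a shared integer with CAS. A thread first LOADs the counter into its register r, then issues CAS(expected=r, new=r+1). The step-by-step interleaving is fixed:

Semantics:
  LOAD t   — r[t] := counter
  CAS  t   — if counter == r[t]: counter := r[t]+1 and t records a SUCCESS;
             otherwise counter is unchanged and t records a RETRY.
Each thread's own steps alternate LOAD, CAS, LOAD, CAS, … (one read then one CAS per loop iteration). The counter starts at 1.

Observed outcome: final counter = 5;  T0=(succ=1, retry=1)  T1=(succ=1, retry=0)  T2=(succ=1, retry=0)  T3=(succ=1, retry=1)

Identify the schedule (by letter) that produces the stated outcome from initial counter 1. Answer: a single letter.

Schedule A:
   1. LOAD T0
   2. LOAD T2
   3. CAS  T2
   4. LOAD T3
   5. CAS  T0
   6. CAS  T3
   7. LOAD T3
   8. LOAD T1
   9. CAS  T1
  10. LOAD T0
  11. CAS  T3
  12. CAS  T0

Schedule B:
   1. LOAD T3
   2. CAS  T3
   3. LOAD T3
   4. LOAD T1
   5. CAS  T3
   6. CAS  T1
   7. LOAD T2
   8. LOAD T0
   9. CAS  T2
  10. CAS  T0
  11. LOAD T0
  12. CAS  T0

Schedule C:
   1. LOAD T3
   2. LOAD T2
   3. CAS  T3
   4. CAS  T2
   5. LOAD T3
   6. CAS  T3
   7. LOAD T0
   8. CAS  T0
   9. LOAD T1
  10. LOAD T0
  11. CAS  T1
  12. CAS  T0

Run A:
   1) LOAD T0:  M=1  r_T0=1
   2) LOAD T2:  M=1  r_T2=1
   3) CAS  T2:  M=2  r_T2=1 ✓
   4) LOAD T3:  M=2  r_T3=2
   5) CAS  T0:  M=2  r_T0=1 ✗
   6) CAS  T3:  M=3  r_T3=2 ✓
   7) LOAD T3:  M=3  r_T3=3
   8) LOAD T1:  M=3  r_T1=3
   9) CAS  T1:  M=4  r_T1=3 ✓
  10) LOAD T0:  M=4  r_T0=4
  11) CAS  T3:  M=4  r_T3=3 ✗
  12) CAS  T0:  M=5  r_T0=4 ✓

A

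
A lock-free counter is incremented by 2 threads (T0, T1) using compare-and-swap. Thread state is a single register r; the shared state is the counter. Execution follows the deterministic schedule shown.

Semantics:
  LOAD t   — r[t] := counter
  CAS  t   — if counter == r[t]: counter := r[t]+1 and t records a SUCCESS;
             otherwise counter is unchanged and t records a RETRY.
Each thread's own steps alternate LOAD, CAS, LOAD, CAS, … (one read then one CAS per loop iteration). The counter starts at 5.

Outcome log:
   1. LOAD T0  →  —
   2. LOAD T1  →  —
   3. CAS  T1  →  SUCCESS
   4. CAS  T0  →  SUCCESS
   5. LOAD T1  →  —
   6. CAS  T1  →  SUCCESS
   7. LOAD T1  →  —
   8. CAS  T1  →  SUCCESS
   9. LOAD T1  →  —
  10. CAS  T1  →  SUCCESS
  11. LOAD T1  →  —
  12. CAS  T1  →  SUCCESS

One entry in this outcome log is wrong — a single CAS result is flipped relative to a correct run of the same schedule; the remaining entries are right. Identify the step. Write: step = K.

step = 4

Reference trace:
[1] T0.load  rd  (counter 5, T0.r 5)
[2] T1.load  rd  (counter 5, T1.r 5)
[3] T1.cas  hit  (counter 6, T1.r 5)
[4] T0.cas  miss  (counter 6, T0.r 5)
[5] T1.load  rd  (counter 6, T1.r 6)
[6] T1.cas  hit  (counter 7, T1.r 6)
[7] T1.load  rd  (counter 7, T1.r 7)
[8] T1.cas  hit  (counter 8, T1.r 7)
[9] T1.load  rd  (counter 8, T1.r 8)
[10] T1.cas  hit  (counter 9, T1.r 8)
[11] T1.load  rd  (counter 9, T1.r 9)
[12] T1.cas  hit  (counter 10, T1.r 9)
Log disagrees first at step 4.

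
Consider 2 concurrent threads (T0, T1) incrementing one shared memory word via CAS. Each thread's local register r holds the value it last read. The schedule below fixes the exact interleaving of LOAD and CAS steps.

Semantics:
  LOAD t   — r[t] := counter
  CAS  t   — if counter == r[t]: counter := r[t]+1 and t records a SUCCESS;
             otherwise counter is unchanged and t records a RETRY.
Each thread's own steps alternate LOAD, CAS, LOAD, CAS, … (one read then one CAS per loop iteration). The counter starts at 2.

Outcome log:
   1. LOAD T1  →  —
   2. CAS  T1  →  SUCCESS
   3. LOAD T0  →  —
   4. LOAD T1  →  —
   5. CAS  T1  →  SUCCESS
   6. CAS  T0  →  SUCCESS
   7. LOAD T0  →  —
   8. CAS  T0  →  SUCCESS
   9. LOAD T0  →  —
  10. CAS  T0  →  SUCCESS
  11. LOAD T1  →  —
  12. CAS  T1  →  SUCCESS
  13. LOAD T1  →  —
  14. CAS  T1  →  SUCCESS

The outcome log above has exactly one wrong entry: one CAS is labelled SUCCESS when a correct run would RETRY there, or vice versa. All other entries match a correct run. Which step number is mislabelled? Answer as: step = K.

Reference trace:
1. LOAD T1 → mem=2 r[T1]=2 [LOAD]
2. CAS T1 → mem=3 r[T1]=2 [OK]
3. LOAD T0 → mem=3 r[T0]=3 [LOAD]
4. LOAD T1 → mem=3 r[T1]=3 [LOAD]
5. CAS T1 → mem=4 r[T1]=3 [OK]
6. CAS T0 → mem=4 r[T0]=3 [RETRY]
7. LOAD T0 → mem=4 r[T0]=4 [LOAD]
8. CAS T0 → mem=5 r[T0]=4 [OK]
9. LOAD T0 → mem=5 r[T0]=5 [LOAD]
10. CAS T0 → mem=6 r[T0]=5 [OK]
11. LOAD T1 → mem=6 r[T1]=6 [LOAD]
12. CAS T1 → mem=7 r[T1]=6 [OK]
13. LOAD T1 → mem=7 r[T1]=7 [LOAD]
14. CAS T1 → mem=8 r[T1]=7 [OK]
Mismatch at 6.

step = 6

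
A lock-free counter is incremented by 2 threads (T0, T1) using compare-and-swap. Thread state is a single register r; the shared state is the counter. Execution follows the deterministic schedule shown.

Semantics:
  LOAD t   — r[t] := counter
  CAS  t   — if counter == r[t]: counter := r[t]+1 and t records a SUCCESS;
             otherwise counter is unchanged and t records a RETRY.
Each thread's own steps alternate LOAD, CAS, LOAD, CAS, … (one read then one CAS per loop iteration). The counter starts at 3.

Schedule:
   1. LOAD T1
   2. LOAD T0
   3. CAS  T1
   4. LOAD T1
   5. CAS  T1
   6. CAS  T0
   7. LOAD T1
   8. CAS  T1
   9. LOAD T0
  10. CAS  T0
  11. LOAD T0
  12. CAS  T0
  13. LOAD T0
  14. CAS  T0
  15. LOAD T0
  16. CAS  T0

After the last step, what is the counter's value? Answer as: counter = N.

counter = 10

[1] T1.load  rd  (counter 3, T1.r 3)
[2] T0.load  rd  (counter 3, T0.r 3)
[3] T1.cas  hit  (counter 4, T1.r 3)
[4] T1.load  rd  (counter 4, T1.r 4)
[5] T1.cas  hit  (counter 5, T1.r 4)
[6] T0.cas  miss  (counter 5, T0.r 3)
[7] T1.load  rd  (counter 5, T1.r 5)
[8] T1.cas  hit  (counter 6, T1.r 5)
[9] T0.load  rd  (counter 6, T0.r 6)
[10] T0.cas  hit  (counter 7, T0.r 6)
[11] T0.load  rd  (counter 7, T0.r 7)
[12] T0.cas  hit  (counter 8, T0.r 7)
[13] T0.load  rd  (counter 8, T0.r 8)
[14] T0.cas  hit  (counter 9, T0.r 8)
[15] T0.load  rd  (counter 9, T0.r 9)
[16] T0.cas  hit  (counter 10, T0.r 9)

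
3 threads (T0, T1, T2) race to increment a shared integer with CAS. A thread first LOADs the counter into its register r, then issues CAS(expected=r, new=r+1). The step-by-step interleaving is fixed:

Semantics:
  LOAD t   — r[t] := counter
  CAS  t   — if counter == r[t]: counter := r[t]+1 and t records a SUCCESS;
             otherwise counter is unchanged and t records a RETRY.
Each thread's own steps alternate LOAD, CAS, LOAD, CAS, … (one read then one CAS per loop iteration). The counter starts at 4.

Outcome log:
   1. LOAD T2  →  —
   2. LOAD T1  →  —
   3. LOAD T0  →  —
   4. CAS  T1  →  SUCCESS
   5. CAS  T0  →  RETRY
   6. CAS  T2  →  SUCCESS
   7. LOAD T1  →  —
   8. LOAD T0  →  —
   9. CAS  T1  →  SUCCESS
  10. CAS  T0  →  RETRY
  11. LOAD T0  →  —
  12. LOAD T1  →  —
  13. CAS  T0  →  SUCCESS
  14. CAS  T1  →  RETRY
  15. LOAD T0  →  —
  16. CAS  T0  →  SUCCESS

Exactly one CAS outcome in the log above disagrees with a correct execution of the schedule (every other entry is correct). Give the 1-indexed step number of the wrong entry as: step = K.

Correct run:
T2 LOAD — after: cnt=4, r=4 — load
T1 LOAD — after: cnt=4, r=4 — load
T0 LOAD — after: cnt=4, r=4 — load
T1 CAS — after: cnt=5, r=4 — ok
T0 CAS — after: cnt=5, r=4 — retry
T2 CAS — after: cnt=5, r=4 — retry
T1 LOAD — after: cnt=5, r=5 — load
T0 LOAD — after: cnt=5, r=5 — load
T1 CAS — after: cnt=6, r=5 — ok
T0 CAS — after: cnt=6, r=5 — retry
T0 LOAD — after: cnt=6, r=6 — load
T1 LOAD — after: cnt=6, r=6 — load
T0 CAS — after: cnt=7, r=6 — ok
T1 CAS — after: cnt=7, r=6 — retry
T0 LOAD — after: cnt=7, r=7 — load
T0 CAS — after: cnt=8, r=7 — ok
Flip is step 6.

step = 6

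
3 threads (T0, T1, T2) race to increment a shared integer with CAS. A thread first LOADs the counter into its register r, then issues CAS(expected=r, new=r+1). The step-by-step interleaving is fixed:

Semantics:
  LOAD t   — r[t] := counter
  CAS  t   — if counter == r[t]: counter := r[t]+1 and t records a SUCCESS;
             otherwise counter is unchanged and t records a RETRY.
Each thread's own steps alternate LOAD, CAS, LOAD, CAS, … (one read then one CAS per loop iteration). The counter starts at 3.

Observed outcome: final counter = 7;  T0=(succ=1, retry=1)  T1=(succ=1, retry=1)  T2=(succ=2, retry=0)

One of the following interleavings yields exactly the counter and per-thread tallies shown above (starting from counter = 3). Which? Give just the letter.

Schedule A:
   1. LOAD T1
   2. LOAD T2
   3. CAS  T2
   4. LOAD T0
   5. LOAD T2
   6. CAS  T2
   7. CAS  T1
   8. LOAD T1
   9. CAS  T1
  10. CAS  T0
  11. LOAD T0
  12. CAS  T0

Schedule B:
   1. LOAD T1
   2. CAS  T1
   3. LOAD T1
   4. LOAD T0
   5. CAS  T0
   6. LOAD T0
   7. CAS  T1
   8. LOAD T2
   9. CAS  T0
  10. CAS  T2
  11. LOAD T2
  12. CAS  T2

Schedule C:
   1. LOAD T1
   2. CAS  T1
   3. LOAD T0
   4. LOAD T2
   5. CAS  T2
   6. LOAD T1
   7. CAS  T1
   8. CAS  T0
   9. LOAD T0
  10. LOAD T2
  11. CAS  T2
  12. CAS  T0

Tracing schedule A:
   1) LOAD T1:  M=3  r_T1=3
   2) LOAD T2:  M=3  r_T2=3
   3) CAS  T2:  M=4  r_T2=3 ✓
   4) LOAD T0:  M=4  r_T0=4
   5) LOAD T2:  M=4  r_T2=4
   6) CAS  T2:  M=5  r_T2=4 ✓
   7) CAS  T1:  M=5  r_T1=3 ✗
   8) LOAD T1:  M=5  r_T1=5
   9) CAS  T1:  M=6  r_T1=5 ✓
  10) CAS  T0:  M=6  r_T0=4 ✗
  11) LOAD T0:  M=6  r_T0=6
  12) CAS  T0:  M=7  r_T0=6 ✓

A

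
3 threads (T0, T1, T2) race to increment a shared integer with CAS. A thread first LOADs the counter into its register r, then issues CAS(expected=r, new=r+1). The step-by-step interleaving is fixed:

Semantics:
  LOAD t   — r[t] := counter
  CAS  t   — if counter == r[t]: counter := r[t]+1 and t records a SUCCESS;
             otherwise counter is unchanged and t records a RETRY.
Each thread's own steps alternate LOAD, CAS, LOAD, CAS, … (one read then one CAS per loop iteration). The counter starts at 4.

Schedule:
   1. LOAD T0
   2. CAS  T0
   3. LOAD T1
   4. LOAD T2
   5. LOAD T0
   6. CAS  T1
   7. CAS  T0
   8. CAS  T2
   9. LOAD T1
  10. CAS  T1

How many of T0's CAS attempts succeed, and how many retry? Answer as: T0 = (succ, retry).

T0 = (1, 1)

   1) LOAD T0:  M=4  r_T0=4
   2) CAS  T0:  M=5  r_T0=4 ✓
   3) LOAD T1:  M=5  r_T1=5
   4) LOAD T2:  M=5  r_T2=5
   5) LOAD T0:  M=5  r_T0=5
   6) CAS  T1:  M=6  r_T1=5 ✓
   7) CAS  T0:  M=6  r_T0=5 ✗
   8) CAS  T2:  M=6  r_T2=5 ✗
   9) LOAD T1:  M=6  r_T1=6
  10) CAS  T1:  M=7  r_T1=6 ✓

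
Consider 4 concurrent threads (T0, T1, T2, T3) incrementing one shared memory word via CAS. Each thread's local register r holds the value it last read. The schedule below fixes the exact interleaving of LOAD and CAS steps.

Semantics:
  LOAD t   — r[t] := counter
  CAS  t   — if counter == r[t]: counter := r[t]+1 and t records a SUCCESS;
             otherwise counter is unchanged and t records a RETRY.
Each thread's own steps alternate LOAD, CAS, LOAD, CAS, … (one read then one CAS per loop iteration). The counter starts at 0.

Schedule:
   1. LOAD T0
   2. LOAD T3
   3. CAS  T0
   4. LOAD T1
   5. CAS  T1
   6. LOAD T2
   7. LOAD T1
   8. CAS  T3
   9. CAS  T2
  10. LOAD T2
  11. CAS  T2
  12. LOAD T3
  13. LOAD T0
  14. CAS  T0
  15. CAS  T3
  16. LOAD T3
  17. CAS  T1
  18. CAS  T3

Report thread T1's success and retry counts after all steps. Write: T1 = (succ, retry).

step 1: T0 LOAD ⇒ load; ctr=0 reg=0
step 2: T3 LOAD ⇒ load; ctr=0 reg=0
step 3: T0 CAS ⇒ ok; ctr=1 reg=0
step 4: T1 LOAD ⇒ load; ctr=1 reg=1
step 5: T1 CAS ⇒ ok; ctr=2 reg=1
step 6: T2 LOAD ⇒ load; ctr=2 reg=2
step 7: T1 LOAD ⇒ load; ctr=2 reg=2
step 8: T3 CAS ⇒ retry; ctr=2 reg=0
step 9: T2 CAS ⇒ ok; ctr=3 reg=2
step 10: T2 LOAD ⇒ load; ctr=3 reg=3
step 11: T2 CAS ⇒ ok; ctr=4 reg=3
step 12: T3 LOAD ⇒ load; ctr=4 reg=4
step 13: T0 LOAD ⇒ load; ctr=4 reg=4
step 14: T0 CAS ⇒ ok; ctr=5 reg=4
step 15: T3 CAS ⇒ retry; ctr=5 reg=4
step 16: T3 LOAD ⇒ load; ctr=5 reg=5
step 17: T1 CAS ⇒ retry; ctr=5 reg=2
step 18: T3 CAS ⇒ ok; ctr=6 reg=5

T1 = (1, 1)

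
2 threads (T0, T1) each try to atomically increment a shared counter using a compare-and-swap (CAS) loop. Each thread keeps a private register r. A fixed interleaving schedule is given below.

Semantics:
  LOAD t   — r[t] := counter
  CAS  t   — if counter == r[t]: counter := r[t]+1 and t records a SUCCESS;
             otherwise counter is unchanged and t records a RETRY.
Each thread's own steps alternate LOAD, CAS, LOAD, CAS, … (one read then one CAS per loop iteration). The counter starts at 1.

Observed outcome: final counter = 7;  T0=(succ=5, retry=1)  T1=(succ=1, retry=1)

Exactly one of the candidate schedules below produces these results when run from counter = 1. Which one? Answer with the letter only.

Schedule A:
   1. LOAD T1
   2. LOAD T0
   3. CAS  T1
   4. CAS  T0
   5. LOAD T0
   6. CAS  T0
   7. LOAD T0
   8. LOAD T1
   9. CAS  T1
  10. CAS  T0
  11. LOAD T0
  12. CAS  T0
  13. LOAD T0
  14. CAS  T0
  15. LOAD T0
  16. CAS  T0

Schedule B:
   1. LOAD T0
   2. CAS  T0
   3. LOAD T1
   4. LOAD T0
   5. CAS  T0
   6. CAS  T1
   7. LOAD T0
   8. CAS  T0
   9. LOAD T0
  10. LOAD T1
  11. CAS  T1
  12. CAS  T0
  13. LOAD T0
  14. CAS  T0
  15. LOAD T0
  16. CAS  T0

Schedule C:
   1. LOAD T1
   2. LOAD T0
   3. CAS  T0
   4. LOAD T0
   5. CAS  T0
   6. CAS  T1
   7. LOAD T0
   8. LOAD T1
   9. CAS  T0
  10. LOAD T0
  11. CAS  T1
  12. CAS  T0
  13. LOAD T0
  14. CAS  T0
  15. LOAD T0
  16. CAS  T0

Tracing schedule B:
[1] T0.load  rd  (counter 1, T0.r 1)
[2] T0.cas  hit  (counter 2, T0.r 1)
[3] T1.load  rd  (counter 2, T1.r 2)
[4] T0.load  rd  (counter 2, T0.r 2)
[5] T0.cas  hit  (counter 3, T0.r 2)
[6] T1.cas  miss  (counter 3, T1.r 2)
[7] T0.load  rd  (counter 3, T0.r 3)
[8] T0.cas  hit  (counter 4, T0.r 3)
[9] T0.load  rd  (counter 4, T0.r 4)
[10] T1.load  rd  (counter 4, T1.r 4)
[11] T1.cas  hit  (counter 5, T1.r 4)
[12] T0.cas  miss  (counter 5, T0.r 4)
[13] T0.load  rd  (counter 5, T0.r 5)
[14] T0.cas  hit  (counter 6, T0.r 5)
[15] T0.load  rd  (counter 6, T0.r 6)
[16] T0.cas  hit  (counter 7, T0.r 6)

B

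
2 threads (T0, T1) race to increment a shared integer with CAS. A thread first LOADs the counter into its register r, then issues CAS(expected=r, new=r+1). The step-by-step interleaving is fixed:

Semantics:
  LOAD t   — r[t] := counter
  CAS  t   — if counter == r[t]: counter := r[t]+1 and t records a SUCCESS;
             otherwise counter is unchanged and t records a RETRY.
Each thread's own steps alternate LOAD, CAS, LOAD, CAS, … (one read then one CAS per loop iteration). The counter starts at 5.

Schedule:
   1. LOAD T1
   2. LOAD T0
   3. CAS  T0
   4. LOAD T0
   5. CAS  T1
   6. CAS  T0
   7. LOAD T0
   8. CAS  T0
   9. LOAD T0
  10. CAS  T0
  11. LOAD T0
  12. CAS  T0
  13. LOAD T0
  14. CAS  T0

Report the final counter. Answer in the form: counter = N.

counter = 11

   1) LOAD T1:  M=5  r_T1=5
   2) LOAD T0:  M=5  r_T0=5
   3) CAS  T0:  M=6  r_T0=5 ✓
   4) LOAD T0:  M=6  r_T0=6
   5) CAS  T1:  M=6  r_T1=5 ✗
   6) CAS  T0:  M=7  r_T0=6 ✓
   7) LOAD T0:  M=7  r_T0=7
   8) CAS  T0:  M=8  r_T0=7 ✓
   9) LOAD T0:  M=8  r_T0=8
  10) CAS  T0:  M=9  r_T0=8 ✓
  11) LOAD T0:  M=9  r_T0=9
  12) CAS  T0:  M=10  r_T0=9 ✓
  13) LOAD T0:  M=10  r_T0=10
  14) CAS  T0:  M=11  r_T0=10 ✓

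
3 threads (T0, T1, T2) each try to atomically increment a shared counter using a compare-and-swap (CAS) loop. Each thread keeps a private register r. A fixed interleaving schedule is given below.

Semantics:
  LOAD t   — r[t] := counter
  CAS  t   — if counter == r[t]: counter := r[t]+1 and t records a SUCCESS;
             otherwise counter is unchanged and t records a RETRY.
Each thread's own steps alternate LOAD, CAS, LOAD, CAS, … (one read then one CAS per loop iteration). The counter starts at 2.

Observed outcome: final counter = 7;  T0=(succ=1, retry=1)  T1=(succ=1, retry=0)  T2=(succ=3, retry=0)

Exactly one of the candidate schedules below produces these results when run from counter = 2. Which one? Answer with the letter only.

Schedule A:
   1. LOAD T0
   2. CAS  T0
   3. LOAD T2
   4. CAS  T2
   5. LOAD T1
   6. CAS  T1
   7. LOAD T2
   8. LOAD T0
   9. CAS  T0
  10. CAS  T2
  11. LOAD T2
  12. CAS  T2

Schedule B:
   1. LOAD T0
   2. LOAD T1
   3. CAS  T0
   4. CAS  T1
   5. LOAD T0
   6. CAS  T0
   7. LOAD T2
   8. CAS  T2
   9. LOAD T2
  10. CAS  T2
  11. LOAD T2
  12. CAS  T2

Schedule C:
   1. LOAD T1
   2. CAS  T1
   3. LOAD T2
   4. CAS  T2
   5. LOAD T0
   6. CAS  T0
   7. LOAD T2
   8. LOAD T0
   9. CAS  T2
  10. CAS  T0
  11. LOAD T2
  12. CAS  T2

C

Simulating candidate C:
step 1: T1 LOAD ⇒ load; ctr=2 reg=2
step 2: T1 CAS ⇒ ok; ctr=3 reg=2
step 3: T2 LOAD ⇒ load; ctr=3 reg=3
step 4: T2 CAS ⇒ ok; ctr=4 reg=3
step 5: T0 LOAD ⇒ load; ctr=4 reg=4
step 6: T0 CAS ⇒ ok; ctr=5 reg=4
step 7: T2 LOAD ⇒ load; ctr=5 reg=5
step 8: T0 LOAD ⇒ load; ctr=5 reg=5
step 9: T2 CAS ⇒ ok; ctr=6 reg=5
step 10: T0 CAS ⇒ retry; ctr=6 reg=5
step 11: T2 LOAD ⇒ load; ctr=6 reg=6
step 12: T2 CAS ⇒ ok; ctr=7 reg=6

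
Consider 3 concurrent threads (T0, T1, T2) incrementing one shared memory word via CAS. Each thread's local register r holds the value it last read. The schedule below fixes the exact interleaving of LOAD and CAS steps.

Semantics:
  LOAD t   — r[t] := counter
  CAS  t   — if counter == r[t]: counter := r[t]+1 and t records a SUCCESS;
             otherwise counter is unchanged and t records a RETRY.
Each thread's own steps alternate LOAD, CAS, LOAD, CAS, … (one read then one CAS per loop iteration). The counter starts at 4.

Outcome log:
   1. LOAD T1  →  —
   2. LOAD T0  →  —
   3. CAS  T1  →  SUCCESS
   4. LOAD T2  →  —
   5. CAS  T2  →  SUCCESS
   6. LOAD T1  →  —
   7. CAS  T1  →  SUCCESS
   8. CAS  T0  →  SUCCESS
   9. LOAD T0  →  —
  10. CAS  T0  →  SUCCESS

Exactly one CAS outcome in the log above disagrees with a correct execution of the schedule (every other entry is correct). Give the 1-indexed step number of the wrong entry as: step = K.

Reference trace:
1. LOAD T1 → mem=4 r[T1]=4 [LOAD]
2. LOAD T0 → mem=4 r[T0]=4 [LOAD]
3. CAS T1 → mem=5 r[T1]=4 [OK]
4. LOAD T2 → mem=5 r[T2]=5 [LOAD]
5. CAS T2 → mem=6 r[T2]=5 [OK]
6. LOAD T1 → mem=6 r[T1]=6 [LOAD]
7. CAS T1 → mem=7 r[T1]=6 [OK]
8. CAS T0 → mem=7 r[T0]=4 [RETRY]
9. LOAD T0 → mem=7 r[T0]=7 [LOAD]
10. CAS T0 → mem=8 r[T0]=7 [OK]
Flip is step 8.

step = 8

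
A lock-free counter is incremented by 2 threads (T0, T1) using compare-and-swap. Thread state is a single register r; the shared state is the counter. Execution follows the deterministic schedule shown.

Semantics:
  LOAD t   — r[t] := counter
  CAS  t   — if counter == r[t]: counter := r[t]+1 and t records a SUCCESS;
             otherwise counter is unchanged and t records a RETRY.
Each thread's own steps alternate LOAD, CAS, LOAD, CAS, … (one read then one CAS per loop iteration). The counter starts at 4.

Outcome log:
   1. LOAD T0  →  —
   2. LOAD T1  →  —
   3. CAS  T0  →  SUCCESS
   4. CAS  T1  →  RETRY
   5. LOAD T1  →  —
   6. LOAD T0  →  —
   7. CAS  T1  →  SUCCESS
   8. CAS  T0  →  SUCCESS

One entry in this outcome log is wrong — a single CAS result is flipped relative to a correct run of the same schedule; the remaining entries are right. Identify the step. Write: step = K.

Re-executing:
1. LOAD T0 → mem=4 r[T0]=4 [LOAD]
2. LOAD T1 → mem=4 r[T1]=4 [LOAD]
3. CAS T0 → mem=5 r[T0]=4 [OK]
4. CAS T1 → mem=5 r[T1]=4 [RETRY]
5. LOAD T1 → mem=5 r[T1]=5 [LOAD]
6. LOAD T0 → mem=5 r[T0]=5 [LOAD]
7. CAS T1 → mem=6 r[T1]=5 [OK]
8. CAS T0 → mem=6 r[T0]=5 [RETRY]
Mismatch at 8.

step = 8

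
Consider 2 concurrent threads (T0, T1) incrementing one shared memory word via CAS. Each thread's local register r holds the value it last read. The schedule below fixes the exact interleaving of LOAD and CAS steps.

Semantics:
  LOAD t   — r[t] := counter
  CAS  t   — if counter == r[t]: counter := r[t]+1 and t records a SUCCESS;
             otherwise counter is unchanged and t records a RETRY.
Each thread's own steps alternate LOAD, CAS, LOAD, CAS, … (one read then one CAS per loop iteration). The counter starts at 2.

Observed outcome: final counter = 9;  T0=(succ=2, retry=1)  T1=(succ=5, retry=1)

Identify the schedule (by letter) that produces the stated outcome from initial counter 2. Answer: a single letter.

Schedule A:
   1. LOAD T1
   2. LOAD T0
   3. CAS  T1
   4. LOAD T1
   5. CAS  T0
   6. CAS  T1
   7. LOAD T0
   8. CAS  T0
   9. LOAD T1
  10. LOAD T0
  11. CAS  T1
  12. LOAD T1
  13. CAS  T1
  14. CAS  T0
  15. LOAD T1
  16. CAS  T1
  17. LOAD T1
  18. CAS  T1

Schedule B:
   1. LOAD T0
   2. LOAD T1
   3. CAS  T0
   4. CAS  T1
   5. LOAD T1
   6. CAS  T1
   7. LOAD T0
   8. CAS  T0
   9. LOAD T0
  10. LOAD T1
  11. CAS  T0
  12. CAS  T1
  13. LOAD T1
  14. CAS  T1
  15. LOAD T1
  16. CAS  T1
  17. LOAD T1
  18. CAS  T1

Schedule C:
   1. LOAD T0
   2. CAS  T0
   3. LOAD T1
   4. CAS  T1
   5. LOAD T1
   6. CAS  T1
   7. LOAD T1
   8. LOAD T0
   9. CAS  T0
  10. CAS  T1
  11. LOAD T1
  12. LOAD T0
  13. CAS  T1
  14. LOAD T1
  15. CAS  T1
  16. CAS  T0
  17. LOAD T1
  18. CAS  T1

Tracing schedule C:
1. LOAD T0 → mem=2 r[T0]=2 [LOAD]
2. CAS T0 → mem=3 r[T0]=2 [OK]
3. LOAD T1 → mem=3 r[T1]=3 [LOAD]
4. CAS T1 → mem=4 r[T1]=3 [OK]
5. LOAD T1 → mem=4 r[T1]=4 [LOAD]
6. CAS T1 → mem=5 r[T1]=4 [OK]
7. LOAD T1 → mem=5 r[T1]=5 [LOAD]
8. LOAD T0 → mem=5 r[T0]=5 [LOAD]
9. CAS T0 → mem=6 r[T0]=5 [OK]
10. CAS T1 → mem=6 r[T1]=5 [RETRY]
11. LOAD T1 → mem=6 r[T1]=6 [LOAD]
12. LOAD T0 → mem=6 r[T0]=6 [LOAD]
13. CAS T1 → mem=7 r[T1]=6 [OK]
14. LOAD T1 → mem=7 r[T1]=7 [LOAD]
15. CAS T1 → mem=8 r[T1]=7 [OK]
16. CAS T0 → mem=8 r[T0]=6 [RETRY]
17. LOAD T1 → mem=8 r[T1]=8 [LOAD]
18. CAS T1 → mem=9 r[T1]=8 [OK]

C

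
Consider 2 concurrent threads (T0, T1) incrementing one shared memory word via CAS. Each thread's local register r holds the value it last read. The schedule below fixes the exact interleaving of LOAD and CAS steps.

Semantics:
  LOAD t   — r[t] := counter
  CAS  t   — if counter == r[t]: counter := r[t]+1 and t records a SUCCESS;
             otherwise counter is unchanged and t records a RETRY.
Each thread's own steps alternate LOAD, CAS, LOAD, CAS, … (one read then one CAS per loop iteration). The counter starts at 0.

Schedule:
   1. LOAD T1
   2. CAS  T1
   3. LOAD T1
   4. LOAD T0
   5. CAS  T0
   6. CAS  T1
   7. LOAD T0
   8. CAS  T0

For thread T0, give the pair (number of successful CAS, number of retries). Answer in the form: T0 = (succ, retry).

   1) LOAD T1:  M=0  r_T1=0
   2) CAS  T1:  M=1  r_T1=0 ✓
   3) LOAD T1:  M=1  r_T1=1
   4) LOAD T0:  M=1  r_T0=1
   5) CAS  T0:  M=2  r_T0=1 ✓
   6) CAS  T1:  M=2  r_T1=1 ✗
   7) LOAD T0:  M=2  r_T0=2
   8) CAS  T0:  M=3  r_T0=2 ✓

T0 = (2, 0)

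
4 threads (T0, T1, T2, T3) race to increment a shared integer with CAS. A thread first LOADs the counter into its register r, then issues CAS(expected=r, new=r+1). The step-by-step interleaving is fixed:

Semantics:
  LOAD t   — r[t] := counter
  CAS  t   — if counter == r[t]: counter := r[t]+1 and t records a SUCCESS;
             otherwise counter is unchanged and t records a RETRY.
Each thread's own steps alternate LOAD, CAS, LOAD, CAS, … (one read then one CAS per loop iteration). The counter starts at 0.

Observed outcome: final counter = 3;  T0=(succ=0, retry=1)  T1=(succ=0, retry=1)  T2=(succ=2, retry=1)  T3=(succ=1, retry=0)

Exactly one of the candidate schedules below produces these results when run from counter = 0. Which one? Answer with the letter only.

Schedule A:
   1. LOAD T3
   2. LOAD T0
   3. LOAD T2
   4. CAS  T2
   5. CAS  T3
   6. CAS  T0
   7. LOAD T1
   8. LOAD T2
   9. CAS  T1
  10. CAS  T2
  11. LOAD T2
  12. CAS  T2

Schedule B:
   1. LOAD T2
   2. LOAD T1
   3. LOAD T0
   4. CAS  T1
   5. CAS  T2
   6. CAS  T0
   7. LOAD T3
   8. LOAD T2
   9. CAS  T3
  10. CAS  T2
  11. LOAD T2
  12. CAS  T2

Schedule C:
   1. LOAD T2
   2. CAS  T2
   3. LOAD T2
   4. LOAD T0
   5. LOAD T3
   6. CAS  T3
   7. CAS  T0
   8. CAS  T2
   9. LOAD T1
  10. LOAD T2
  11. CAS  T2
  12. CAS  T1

Run C:
   1) LOAD T2:  M=0  r_T2=0
   2) CAS  T2:  M=1  r_T2=0 ✓
   3) LOAD T2:  M=1  r_T2=1
   4) LOAD T0:  M=1  r_T0=1
   5) LOAD T3:  M=1  r_T3=1
   6) CAS  T3:  M=2  r_T3=1 ✓
   7) CAS  T0:  M=2  r_T0=1 ✗
   8) CAS  T2:  M=2  r_T2=1 ✗
   9) LOAD T1:  M=2  r_T1=2
  10) LOAD T2:  M=2  r_T2=2
  11) CAS  T2:  M=3  r_T2=2 ✓
  12) CAS  T1:  M=3  r_T1=2 ✗

C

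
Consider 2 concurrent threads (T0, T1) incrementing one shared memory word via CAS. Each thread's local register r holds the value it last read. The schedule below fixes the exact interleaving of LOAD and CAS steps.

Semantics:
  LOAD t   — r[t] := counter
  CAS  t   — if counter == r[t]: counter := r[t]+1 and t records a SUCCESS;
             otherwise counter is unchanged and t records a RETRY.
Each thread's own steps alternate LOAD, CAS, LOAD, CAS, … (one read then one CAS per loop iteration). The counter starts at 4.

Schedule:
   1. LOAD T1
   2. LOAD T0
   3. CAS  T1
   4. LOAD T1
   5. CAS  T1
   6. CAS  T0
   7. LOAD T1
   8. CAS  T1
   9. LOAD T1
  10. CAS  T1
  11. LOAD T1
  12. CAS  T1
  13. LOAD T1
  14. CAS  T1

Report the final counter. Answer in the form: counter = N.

counter = 10

step 1: T1 LOAD ⇒ load; ctr=4 reg=4
step 2: T0 LOAD ⇒ load; ctr=4 reg=4
step 3: T1 CAS ⇒ ok; ctr=5 reg=4
step 4: T1 LOAD ⇒ load; ctr=5 reg=5
step 5: T1 CAS ⇒ ok; ctr=6 reg=5
step 6: T0 CAS ⇒ retry; ctr=6 reg=4
step 7: T1 LOAD ⇒ load; ctr=6 reg=6
step 8: T1 CAS ⇒ ok; ctr=7 reg=6
step 9: T1 LOAD ⇒ load; ctr=7 reg=7
step 10: T1 CAS ⇒ ok; ctr=8 reg=7
step 11: T1 LOAD ⇒ load; ctr=8 reg=8
step 12: T1 CAS ⇒ ok; ctr=9 reg=8
step 13: T1 LOAD ⇒ load; ctr=9 reg=9
step 14: T1 CAS ⇒ ok; ctr=10 reg=9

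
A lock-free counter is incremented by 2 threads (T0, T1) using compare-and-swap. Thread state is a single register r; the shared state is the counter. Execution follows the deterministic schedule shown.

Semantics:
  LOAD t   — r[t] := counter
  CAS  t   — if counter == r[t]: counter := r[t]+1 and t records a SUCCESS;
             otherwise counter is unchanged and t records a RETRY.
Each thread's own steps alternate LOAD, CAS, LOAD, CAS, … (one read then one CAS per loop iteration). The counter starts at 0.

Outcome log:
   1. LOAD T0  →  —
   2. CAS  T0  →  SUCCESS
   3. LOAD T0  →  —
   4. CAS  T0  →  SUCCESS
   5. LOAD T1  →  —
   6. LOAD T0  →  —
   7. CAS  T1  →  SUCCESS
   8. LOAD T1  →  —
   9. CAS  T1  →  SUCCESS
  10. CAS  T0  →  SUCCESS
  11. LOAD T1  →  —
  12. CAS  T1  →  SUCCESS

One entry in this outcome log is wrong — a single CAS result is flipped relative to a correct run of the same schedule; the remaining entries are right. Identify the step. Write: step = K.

step = 10

Correct run:
T0 LOAD — after: cnt=0, r=0 — load
T0 CAS — after: cnt=1, r=0 — ok
T0 LOAD — after: cnt=1, r=1 — load
T0 CAS — after: cnt=2, r=1 — ok
T1 LOAD — after: cnt=2, r=2 — load
T0 LOAD — after: cnt=2, r=2 — load
T1 CAS — after: cnt=3, r=2 — ok
T1 LOAD — after: cnt=3, r=3 — load
T1 CAS — after: cnt=4, r=3 — ok
T0 CAS — after: cnt=4, r=2 — retry
T1 LOAD — after: cnt=4, r=4 — load
T1 CAS — after: cnt=5, r=4 — ok
Flip is step 10.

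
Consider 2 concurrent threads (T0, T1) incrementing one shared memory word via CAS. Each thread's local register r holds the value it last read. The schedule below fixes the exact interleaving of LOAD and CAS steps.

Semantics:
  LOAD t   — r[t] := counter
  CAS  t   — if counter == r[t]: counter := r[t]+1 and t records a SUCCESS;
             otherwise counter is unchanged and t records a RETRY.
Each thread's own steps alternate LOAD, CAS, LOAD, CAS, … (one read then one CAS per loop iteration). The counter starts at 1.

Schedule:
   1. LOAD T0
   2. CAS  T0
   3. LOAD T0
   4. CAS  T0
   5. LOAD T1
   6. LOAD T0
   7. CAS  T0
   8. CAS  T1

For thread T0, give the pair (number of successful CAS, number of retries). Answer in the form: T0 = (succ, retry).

[1] T0.load  rd  (counter 1, T0.r 1)
[2] T0.cas  hit  (counter 2, T0.r 1)
[3] T0.load  rd  (counter 2, T0.r 2)
[4] T0.cas  hit  (counter 3, T0.r 2)
[5] T1.load  rd  (counter 3, T1.r 3)
[6] T0.load  rd  (counter 3, T0.r 3)
[7] T0.cas  hit  (counter 4, T0.r 3)
[8] T1.cas  miss  (counter 4, T1.r 3)

T0 = (3, 0)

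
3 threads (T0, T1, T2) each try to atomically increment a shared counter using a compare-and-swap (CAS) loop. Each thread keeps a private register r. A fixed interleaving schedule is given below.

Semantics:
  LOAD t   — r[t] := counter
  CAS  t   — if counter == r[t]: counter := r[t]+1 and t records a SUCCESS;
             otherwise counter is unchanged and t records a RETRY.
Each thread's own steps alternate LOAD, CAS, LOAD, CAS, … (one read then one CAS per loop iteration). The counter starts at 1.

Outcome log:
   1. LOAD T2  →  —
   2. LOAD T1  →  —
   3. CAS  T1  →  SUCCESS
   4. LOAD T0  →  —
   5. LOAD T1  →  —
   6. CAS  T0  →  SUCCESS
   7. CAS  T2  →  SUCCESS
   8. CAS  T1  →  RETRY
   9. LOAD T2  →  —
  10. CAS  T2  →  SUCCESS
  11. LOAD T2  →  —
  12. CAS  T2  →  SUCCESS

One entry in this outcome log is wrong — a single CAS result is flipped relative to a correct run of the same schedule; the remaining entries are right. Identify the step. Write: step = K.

step = 7

Re-executing:
T2 LOAD — after: cnt=1, r=1 — load
T1 LOAD — after: cnt=1, r=1 — load
T1 CAS — after: cnt=2, r=1 — ok
T0 LOAD — after: cnt=2, r=2 — load
T1 LOAD — after: cnt=2, r=2 — load
T0 CAS — after: cnt=3, r=2 — ok
T2 CAS — after: cnt=3, r=1 — retry
T1 CAS — after: cnt=3, r=2 — retry
T2 LOAD — after: cnt=3, r=3 — load
T2 CAS — after: cnt=4, r=3 — ok
T2 LOAD — after: cnt=4, r=4 — load
T2 CAS — after: cnt=5, r=4 — ok
Flip is step 7.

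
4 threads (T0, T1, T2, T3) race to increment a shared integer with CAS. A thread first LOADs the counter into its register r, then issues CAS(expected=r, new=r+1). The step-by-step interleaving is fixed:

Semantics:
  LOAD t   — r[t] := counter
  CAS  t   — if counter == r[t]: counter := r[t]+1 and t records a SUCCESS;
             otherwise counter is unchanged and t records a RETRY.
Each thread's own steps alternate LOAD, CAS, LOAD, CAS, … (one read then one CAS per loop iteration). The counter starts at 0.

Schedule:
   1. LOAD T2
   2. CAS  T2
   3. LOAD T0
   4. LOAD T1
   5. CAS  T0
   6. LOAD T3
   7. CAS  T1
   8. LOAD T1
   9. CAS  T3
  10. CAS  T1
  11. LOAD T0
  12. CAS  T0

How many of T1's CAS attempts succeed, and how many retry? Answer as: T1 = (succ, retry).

#1 T2 reads 0
#2 T2 CAS(0→1) writes; counter now 1
#3 T0 reads 1
#4 T1 reads 1
#5 T0 CAS(1→2) writes; counter now 2
#6 T3 reads 2
#7 T1 CAS(1→2) fails; counter now 2
#8 T1 reads 2
#9 T3 CAS(2→3) writes; counter now 3
#10 T1 CAS(2→3) fails; counter now 3
#11 T0 reads 3
#12 T0 CAS(3→4) writes; counter now 4

T1 = (0, 2)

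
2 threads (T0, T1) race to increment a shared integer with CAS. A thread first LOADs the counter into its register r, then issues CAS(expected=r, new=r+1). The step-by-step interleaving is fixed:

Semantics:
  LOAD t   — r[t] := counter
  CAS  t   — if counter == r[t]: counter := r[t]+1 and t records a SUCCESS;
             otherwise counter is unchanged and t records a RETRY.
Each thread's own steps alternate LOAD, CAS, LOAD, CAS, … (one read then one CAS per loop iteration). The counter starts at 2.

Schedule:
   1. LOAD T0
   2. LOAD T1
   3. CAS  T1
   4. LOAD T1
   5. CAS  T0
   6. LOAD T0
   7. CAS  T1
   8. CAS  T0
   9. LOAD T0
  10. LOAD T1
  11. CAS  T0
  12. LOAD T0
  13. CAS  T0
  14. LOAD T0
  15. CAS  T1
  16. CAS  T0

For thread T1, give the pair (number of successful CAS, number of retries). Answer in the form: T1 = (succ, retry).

#1 T0 reads 2
#2 T1 reads 2
#3 T1 CAS(2→3) writes; counter now 3
#4 T1 reads 3
#5 T0 CAS(2→3) fails; counter now 3
#6 T0 reads 3
#7 T1 CAS(3→4) writes; counter now 4
#8 T0 CAS(3→4) fails; counter now 4
#9 T0 reads 4
#10 T1 reads 4
#11 T0 CAS(4→5) writes; counter now 5
#12 T0 reads 5
#13 T0 CAS(5→6) writes; counter now 6
#14 T0 reads 6
#15 T1 CAS(4→5) fails; counter now 6
#16 T0 CAS(6→7) writes; counter now 7

T1 = (2, 1)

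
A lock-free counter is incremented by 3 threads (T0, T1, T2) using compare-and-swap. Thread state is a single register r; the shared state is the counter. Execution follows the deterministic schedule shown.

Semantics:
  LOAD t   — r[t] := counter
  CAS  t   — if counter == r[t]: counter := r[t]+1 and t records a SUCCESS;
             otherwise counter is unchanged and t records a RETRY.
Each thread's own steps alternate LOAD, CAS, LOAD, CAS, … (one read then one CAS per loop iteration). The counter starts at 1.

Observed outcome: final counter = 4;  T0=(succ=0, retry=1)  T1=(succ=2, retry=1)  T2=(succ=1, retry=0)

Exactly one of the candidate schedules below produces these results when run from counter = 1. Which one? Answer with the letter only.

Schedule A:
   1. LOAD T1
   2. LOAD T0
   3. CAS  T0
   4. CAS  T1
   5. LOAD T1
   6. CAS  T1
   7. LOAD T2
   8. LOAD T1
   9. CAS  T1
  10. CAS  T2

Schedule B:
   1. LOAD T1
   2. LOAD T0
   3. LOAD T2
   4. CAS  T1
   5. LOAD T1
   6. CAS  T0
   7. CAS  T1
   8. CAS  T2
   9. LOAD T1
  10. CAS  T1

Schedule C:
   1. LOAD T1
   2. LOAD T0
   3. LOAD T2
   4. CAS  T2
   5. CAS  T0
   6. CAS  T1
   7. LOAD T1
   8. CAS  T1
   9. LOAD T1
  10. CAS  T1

Simulating candidate C:
step 1: T1 LOAD ⇒ load; ctr=1 reg=1
step 2: T0 LOAD ⇒ load; ctr=1 reg=1
step 3: T2 LOAD ⇒ load; ctr=1 reg=1
step 4: T2 CAS ⇒ ok; ctr=2 reg=1
step 5: T0 CAS ⇒ retry; ctr=2 reg=1
step 6: T1 CAS ⇒ retry; ctr=2 reg=1
step 7: T1 LOAD ⇒ load; ctr=2 reg=2
step 8: T1 CAS ⇒ ok; ctr=3 reg=2
step 9: T1 LOAD ⇒ load; ctr=3 reg=3
step 10: T1 CAS ⇒ ok; ctr=4 reg=3

C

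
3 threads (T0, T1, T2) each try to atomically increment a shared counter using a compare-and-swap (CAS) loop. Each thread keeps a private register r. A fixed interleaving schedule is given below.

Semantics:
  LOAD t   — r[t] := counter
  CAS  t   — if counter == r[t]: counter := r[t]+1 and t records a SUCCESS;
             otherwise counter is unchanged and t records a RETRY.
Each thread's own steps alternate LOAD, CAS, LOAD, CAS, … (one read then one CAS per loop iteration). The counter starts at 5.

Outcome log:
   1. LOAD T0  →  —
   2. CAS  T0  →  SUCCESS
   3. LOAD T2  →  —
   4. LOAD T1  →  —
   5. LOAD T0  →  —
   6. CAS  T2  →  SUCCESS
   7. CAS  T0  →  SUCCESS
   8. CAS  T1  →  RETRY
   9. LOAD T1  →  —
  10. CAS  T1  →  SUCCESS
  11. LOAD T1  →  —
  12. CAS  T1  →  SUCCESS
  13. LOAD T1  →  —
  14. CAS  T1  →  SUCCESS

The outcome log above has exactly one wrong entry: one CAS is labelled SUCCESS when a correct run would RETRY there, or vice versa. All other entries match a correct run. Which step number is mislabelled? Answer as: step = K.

step = 7

Correct run:
#1 T0 reads 5
#2 T0 CAS(5→6) writes; counter now 6
#3 T2 reads 6
#4 T1 reads 6
#5 T0 reads 6
#6 T2 CAS(6→7) writes; counter now 7
#7 T0 CAS(6→7) fails; counter now 7
#8 T1 CAS(6→7) fails; counter now 7
#9 T1 reads 7
#10 T1 CAS(7→8) writes; counter now 8
#11 T1 reads 8
#12 T1 CAS(8→9) writes; counter now 9
#13 T1 reads 9
#14 T1 CAS(9→10) writes; counter now 10
Mismatch at 7.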